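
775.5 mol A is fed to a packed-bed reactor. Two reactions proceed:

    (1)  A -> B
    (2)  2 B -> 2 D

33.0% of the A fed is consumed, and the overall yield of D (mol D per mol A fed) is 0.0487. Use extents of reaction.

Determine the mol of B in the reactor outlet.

Conversion of A: A consumed = 1ξ₁ = 0.33 × 775.5 → ξ₁ = 255.9 mol.
Yield of D: 2ξ₂ / 775.5 = 0.0487 → ξ₂ = 18.88 mol.
Outlet amounts (n = n₀ + Σ ν·ξ):
  A: 775.5 − 1(255.9) = 519.6
  B: 0 + 1(255.9) − 2(18.88) = 218.1
  D: 0 + 2(18.88) = 37.77

218 mol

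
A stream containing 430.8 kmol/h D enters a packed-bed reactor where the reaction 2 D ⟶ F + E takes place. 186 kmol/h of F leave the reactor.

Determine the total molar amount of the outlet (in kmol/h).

431 kmol/h

For F: n = n₀ + 1ξ → 186 = 0 + 1ξ, giving ξ = 186 kmol/h.
Outlet amounts (n = n₀ + ν ξ):
  D: 430.8 − 2(186) = 58.8
  F: 0 + 1(186) = 186
  E: 0 + 1(186) = 186
Total out = 58.8 + 186 + 186 = 430.8 kmol/h.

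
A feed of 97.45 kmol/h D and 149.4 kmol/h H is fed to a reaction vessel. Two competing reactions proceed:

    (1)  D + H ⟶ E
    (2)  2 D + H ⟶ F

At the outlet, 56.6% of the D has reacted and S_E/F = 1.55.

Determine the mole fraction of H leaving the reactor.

0.573

Conversion of D: D consumed = 0.566 × 97.45 = 55.16 kmol/h = 1ξ₁ + 2ξ₂.
Selectivity: 1ξ₁ / (1ξ₂) = 1.55 → ξ₁ = 1.55 ξ₂.
Substitute: (1·1.55 + 2) ξ₂ = 55.16 → ξ₂ = 15.54 kmol/h, ξ₁ = 24.08 kmol/h.
Outlet amounts (n = n₀ + Σ ν·ξ):
  D: 97.45 − 1(24.08) − 2(15.54) = 42.29
  H: 149.4 − 1(24.08) − 1(15.54) = 109.8
  E: 0 + 1(24.08) = 24.08
  F: 0 + 1(15.54) = 15.54
Total out = 191.7 kmol/h; y_H = 109.8 / 191.7 = 0.5727.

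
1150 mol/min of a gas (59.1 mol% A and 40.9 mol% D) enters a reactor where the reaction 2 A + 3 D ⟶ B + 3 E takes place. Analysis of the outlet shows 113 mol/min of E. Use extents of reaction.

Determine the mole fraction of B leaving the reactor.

For E: n = n₀ + 3ξ → 113 = 0 + 3ξ, giving ξ = 37.67 mol/min.
Outlet amounts (n = n₀ + ν ξ):
  A: 679.6 − 2(37.67) = 604.3
  D: 470.4 − 3(37.67) = 357.4
  B: 0 + 1(37.67) = 37.67
  E: 0 + 3(37.67) = 113
Total out = 1112 mol/min; y_B = 37.67 / 1112 = 0.03386.

0.0339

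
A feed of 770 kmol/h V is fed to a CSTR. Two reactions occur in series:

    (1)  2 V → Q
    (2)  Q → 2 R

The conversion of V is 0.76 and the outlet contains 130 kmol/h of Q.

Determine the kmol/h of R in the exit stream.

325 kmol/h

Conversion of V: V consumed = 2ξ₁ = 0.76 × 770 → ξ₁ = 292.6 kmol/h.
Q balance: n_Q = 0 + 1ξ₁ − 1ξ₂ = 130 → ξ₂ = (1·292.6 − 130)/1 = 162.6 kmol/h.
Outlet amounts (n = n₀ + Σ ν·ξ):
  V: 770 − 2(292.6) = 184.8
  Q: 0 + 1(292.6) − 1(162.6) = 130
  R: 0 + 2(162.6) = 325.2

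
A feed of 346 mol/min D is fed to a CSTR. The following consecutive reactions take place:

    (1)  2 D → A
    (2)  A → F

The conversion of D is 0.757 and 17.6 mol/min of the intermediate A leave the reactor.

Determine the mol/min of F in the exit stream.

113 mol/min

Conversion of D: D consumed = 2ξ₁ = 0.757 × 346 → ξ₁ = 131 mol/min.
A balance: n_A = 0 + 1ξ₁ − 1ξ₂ = 17.6 → ξ₂ = (1·131 − 17.6)/1 = 113.4 mol/min.
Outlet amounts (n = n₀ + Σ ν·ξ):
  D: 346 − 2(131) = 84.08
  A: 0 + 1(131) − 1(113.4) = 17.6
  F: 0 + 1(113.4) = 113.4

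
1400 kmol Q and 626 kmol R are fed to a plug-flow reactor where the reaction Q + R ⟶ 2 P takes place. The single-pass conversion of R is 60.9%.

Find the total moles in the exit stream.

R reacted = 0.609 × 626 = 381.2 kmol; ν_R = −1, so ξ = 381.2/1 = 381.2 kmol.
Outlet amounts (n = n₀ + ν ξ):
  Q: 1400 − 1(381.2) = 1019
  R: 626 − 1(381.2) = 244.8
  P: 0 + 2(381.2) = 762.5
Total out = 1019 + 244.8 + 762.5 = 2026 kmol.

2030 kmol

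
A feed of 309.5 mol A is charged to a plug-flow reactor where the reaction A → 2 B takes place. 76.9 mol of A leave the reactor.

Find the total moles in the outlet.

For A: n = n₀ − 1ξ → 76.9 = 309.5 − 1ξ, giving ξ = 232.6 mol.
Outlet amounts (n = n₀ + ν ξ):
  A: 309.5 − 1(232.6) = 76.9
  B: 0 + 2(232.6) = 465.2
Total out = 76.9 + 465.2 = 542.1 mol.

542 mol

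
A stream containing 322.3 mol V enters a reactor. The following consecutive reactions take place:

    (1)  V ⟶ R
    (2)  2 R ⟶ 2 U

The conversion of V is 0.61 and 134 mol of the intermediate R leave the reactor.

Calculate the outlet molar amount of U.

Conversion of V: V consumed = 1ξ₁ = 0.61 × 322.3 → ξ₁ = 196.6 mol.
R balance: n_R = 0 + 1ξ₁ − 2ξ₂ = 134 → ξ₂ = (1·196.6 − 134)/2 = 31.3 mol.
Outlet amounts (n = n₀ + Σ ν·ξ):
  V: 322.3 − 1(196.6) = 125.7
  R: 0 + 1(196.6) − 2(31.3) = 134
  U: 0 + 2(31.3) = 62.6

62.6 mol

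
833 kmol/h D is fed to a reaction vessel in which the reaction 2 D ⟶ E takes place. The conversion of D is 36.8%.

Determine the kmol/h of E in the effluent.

153 kmol/h

D reacted = 0.368 × 833 = 306.5 kmol/h; ν_D = −2, so ξ = 306.5/2 = 153.3 kmol/h.
Outlet amounts (n = n₀ + ν ξ):
  D: 833 − 2(153.3) = 526.5
  E: 0 + 1(153.3) = 153.3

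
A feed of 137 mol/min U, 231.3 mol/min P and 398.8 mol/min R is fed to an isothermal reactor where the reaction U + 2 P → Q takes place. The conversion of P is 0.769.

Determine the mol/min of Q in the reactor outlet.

88.9 mol/min

P reacted = 0.769 × 231.3 = 177.9 mol/min; ν_P = −2, so ξ = 177.9/2 = 88.93 mol/min.
Outlet amounts (n = n₀ + ν ξ):
  U: 137 − 1(88.93) = 48.07
  P: 231.3 − 2(88.93) = 53.43
  Q: 0 + 1(88.93) = 88.93
  R: 398.8 (inert)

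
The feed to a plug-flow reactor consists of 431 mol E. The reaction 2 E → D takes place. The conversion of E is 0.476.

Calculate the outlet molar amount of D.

103 mol

E reacted = 0.476 × 431 = 205.2 mol; ν_E = −2, so ξ = 205.2/2 = 102.6 mol.
Outlet amounts (n = n₀ + ν ξ):
  E: 431 − 2(102.6) = 225.8
  D: 0 + 1(102.6) = 102.6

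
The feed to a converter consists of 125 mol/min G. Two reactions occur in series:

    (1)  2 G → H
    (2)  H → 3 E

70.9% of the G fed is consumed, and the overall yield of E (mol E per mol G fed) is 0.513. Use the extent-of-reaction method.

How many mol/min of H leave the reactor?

Conversion of G: G consumed = 2ξ₁ = 0.709 × 125 → ξ₁ = 44.31 mol/min.
Yield of E: 3ξ₂ / 125 = 0.513 → ξ₂ = 21.38 mol/min.
Outlet amounts (n = n₀ + Σ ν·ξ):
  G: 125 − 2(44.31) = 36.38
  H: 0 + 1(44.31) − 1(21.38) = 22.94
  E: 0 + 3(21.38) = 64.12

22.9 mol/min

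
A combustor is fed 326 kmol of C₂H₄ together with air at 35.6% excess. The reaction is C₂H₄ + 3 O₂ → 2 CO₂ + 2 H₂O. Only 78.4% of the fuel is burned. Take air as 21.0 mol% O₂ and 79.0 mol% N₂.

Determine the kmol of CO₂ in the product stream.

Stoichiometric O₂ = 3 × 326 = 978 kmol; O₂ fed = 978 × 1.356 = 1326 kmol.
N₂ fed = 1326 × 79/21 = 4989 kmol.
Fuel reacted = 0.784 × 326 → ξ = 255.6 kmol.
Outlet (n = n₀ + ν ξ):
  C₂H₄: 326 − 1(255.6) = 70.42
  O₂: 1326 − 3(255.6) = 559.4
  N₂: 4989 (inert)
  CO₂: 0 + 2(255.6) = 511.2
  H₂O: 0 + 2(255.6) = 511.2

511 kmol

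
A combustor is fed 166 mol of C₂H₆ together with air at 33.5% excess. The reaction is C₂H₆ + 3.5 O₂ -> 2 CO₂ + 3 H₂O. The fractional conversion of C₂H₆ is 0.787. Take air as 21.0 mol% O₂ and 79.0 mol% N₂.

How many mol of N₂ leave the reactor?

Stoichiometric O₂ = 3.5 × 166 = 581 mol; O₂ fed = 581 × 1.335 = 775.6 mol.
N₂ fed = 775.6 × 79/21 = 2918 mol.
Fuel reacted = 0.787 × 166 → ξ = 130.6 mol.
Outlet (n = n₀ + ν ξ):
  C₂H₆: 166 − 1(130.6) = 35.36
  O₂: 775.6 − 3.5(130.6) = 318.4
  N₂: 2918 (inert)
  CO₂: 0 + 2(130.6) = 261.3
  H₂O: 0 + 3(130.6) = 391.9

2920 mol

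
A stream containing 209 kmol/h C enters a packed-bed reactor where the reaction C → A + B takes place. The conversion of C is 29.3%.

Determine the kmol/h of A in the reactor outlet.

C reacted = 0.293 × 209 = 61.24 kmol/h; ν_C = −1, so ξ = 61.24/1 = 61.24 kmol/h.
Outlet amounts (n = n₀ + ν ξ):
  C: 209 − 1(61.24) = 147.8
  A: 0 + 1(61.24) = 61.24
  B: 0 + 1(61.24) = 61.24

61.2 kmol/h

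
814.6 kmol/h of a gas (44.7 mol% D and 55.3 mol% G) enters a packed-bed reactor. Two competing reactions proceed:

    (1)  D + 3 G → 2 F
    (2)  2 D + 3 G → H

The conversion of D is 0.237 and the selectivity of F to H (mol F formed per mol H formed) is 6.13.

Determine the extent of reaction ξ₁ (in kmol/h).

Conversion of D: D consumed = 0.237 × 364.1 = 86.3 kmol/h = 1ξ₁ + 2ξ₂.
Selectivity: 2ξ₁ / (1ξ₂) = 6.13 → ξ₁ = 3.065 ξ₂.
Substitute: (1·3.065 + 2) ξ₂ = 86.3 → ξ₂ = 17.04 kmol/h, ξ₁ = 52.22 kmol/h.
Outlet amounts (n = n₀ + Σ ν·ξ):
  D: 364.1 − 1(52.22) − 2(17.04) = 277.8
  G: 450.5 − 3(52.22) − 3(17.04) = 242.7
  F: 0 + 2(52.22) = 104.4
  H: 0 + 1(17.04) = 17.04

ξ₁ = 52.2 kmol/h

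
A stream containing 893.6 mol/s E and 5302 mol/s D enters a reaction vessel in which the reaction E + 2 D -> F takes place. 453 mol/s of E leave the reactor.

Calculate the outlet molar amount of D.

For E: n = n₀ − 1ξ → 453 = 893.6 − 1ξ, giving ξ = 440.6 mol/s.
Outlet amounts (n = n₀ + ν ξ):
  E: 893.6 − 1(440.6) = 453
  D: 5302 − 2(440.6) = 4421
  F: 0 + 1(440.6) = 440.6

4420 mol/s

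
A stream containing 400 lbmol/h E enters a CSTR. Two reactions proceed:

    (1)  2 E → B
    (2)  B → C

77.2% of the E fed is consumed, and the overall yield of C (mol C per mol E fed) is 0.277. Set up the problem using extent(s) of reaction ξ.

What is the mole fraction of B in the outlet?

0.178

Conversion of E: E consumed = 2ξ₁ = 0.772 × 400 → ξ₁ = 154.4 lbmol/h.
Yield of C: 1ξ₂ / 400 = 0.277 → ξ₂ = 110.8 lbmol/h.
Outlet amounts (n = n₀ + Σ ν·ξ):
  E: 400 − 2(154.4) = 91.2
  B: 0 + 1(154.4) − 1(110.8) = 43.6
  C: 0 + 1(110.8) = 110.8
Total out = 245.6 lbmol/h; y_B = 43.6 / 245.6 = 0.1775.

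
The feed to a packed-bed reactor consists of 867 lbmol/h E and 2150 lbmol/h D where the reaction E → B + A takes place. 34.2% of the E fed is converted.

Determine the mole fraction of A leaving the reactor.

E reacted = 0.342 × 867 = 296.5 lbmol/h; ν_E = −1, so ξ = 296.5/1 = 296.5 lbmol/h.
Outlet amounts (n = n₀ + ν ξ):
  E: 867 − 1(296.5) = 570.5
  B: 0 + 1(296.5) = 296.5
  A: 0 + 1(296.5) = 296.5
  D: 2150 (inert)
Total out = 3314 lbmol/h; y_A = 296.5 / 3314 = 0.08949.

0.0895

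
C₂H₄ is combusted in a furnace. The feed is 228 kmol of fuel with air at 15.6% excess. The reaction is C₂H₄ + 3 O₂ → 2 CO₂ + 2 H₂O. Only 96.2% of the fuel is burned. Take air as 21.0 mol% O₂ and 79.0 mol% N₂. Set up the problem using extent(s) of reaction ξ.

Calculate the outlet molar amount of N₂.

2970 kmol

Stoichiometric O₂ = 3 × 228 = 684 kmol; O₂ fed = 684 × 1.156 = 790.7 kmol.
N₂ fed = 790.7 × 79/21 = 2975 kmol.
Fuel reacted = 0.962 × 228 → ξ = 219.3 kmol.
Outlet (n = n₀ + ν ξ):
  C₂H₄: 228 − 1(219.3) = 8.664
  O₂: 790.7 − 3(219.3) = 132.7
  N₂: 2975 (inert)
  CO₂: 0 + 2(219.3) = 438.7
  H₂O: 0 + 2(219.3) = 438.7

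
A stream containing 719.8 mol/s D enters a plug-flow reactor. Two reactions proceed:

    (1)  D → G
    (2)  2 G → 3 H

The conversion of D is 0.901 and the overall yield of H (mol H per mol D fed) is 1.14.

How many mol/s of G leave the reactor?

Conversion of D: D consumed = 1ξ₁ = 0.901 × 719.8 → ξ₁ = 648.5 mol/s.
Yield of H: 3ξ₂ / 719.8 = 1.14 → ξ₂ = 273.5 mol/s.
Outlet amounts (n = n₀ + Σ ν·ξ):
  D: 719.8 − 1(648.5) = 71.26
  G: 0 + 1(648.5) − 2(273.5) = 101.5
  H: 0 + 3(273.5) = 820.6

101 mol/s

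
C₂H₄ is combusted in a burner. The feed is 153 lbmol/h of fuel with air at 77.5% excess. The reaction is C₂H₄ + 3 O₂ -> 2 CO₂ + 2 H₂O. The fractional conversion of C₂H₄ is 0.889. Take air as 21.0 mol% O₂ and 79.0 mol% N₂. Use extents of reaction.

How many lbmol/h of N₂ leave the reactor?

Stoichiometric O₂ = 3 × 153 = 459 lbmol/h; O₂ fed = 459 × 1.775 = 814.7 lbmol/h.
N₂ fed = 814.7 × 79/21 = 3065 lbmol/h.
Fuel reacted = 0.889 × 153 → ξ = 136 lbmol/h.
Outlet (n = n₀ + ν ξ):
  C₂H₄: 153 − 1(136) = 16.98
  O₂: 814.7 − 3(136) = 406.7
  N₂: 3065 (inert)
  CO₂: 0 + 2(136) = 272
  H₂O: 0 + 2(136) = 272

3060 lbmol/h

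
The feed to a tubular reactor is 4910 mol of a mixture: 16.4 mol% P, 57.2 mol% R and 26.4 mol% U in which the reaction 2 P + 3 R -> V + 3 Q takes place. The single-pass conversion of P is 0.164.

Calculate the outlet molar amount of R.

P reacted = 0.164 × 805.2 = 132.1 mol; ν_P = −2, so ξ = 132.1/2 = 66.03 mol.
Outlet amounts (n = n₀ + ν ξ):
  P: 805.2 − 2(66.03) = 673.2
  R: 2809 − 3(66.03) = 2610
  V: 0 + 1(66.03) = 66.03
  Q: 0 + 3(66.03) = 198.1
  U: 1296 (inert)

2610 mol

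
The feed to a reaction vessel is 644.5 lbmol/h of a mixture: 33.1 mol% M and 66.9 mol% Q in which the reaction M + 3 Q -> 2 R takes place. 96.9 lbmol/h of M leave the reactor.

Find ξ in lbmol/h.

ξ = 116 lbmol/h

For M: n = n₀ − 1ξ → 96.9 = 213.3 − 1ξ, giving ξ = 116.4 lbmol/h.
Outlet amounts (n = n₀ + ν ξ):
  M: 213.3 − 1(116.4) = 96.9
  Q: 431.2 − 3(116.4) = 81.88
  R: 0 + 2(116.4) = 232.9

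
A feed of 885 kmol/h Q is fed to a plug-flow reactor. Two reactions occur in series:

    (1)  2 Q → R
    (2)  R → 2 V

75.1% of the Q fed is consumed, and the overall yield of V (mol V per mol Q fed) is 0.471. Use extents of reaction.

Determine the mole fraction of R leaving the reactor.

0.163

Conversion of Q: Q consumed = 2ξ₁ = 0.751 × 885 → ξ₁ = 332.3 kmol/h.
Yield of V: 2ξ₂ / 885 = 0.471 → ξ₂ = 208.4 kmol/h.
Outlet amounts (n = n₀ + Σ ν·ξ):
  Q: 885 − 2(332.3) = 220.4
  R: 0 + 1(332.3) − 1(208.4) = 123.9
  V: 0 + 2(208.4) = 416.8
Total out = 761.1 kmol/h; y_R = 123.9 / 761.1 = 0.1628.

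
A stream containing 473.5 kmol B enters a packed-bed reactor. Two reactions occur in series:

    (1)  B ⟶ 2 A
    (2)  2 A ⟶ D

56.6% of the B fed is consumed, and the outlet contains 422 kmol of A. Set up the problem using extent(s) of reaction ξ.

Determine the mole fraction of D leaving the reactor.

Conversion of B: B consumed = 1ξ₁ = 0.566 × 473.5 → ξ₁ = 268 kmol.
A balance: n_A = 0 + 2ξ₁ − 2ξ₂ = 422 → ξ₂ = (2·268 − 422)/2 = 57 kmol.
Outlet amounts (n = n₀ + Σ ν·ξ):
  B: 473.5 − 1(268) = 205.5
  A: 0 + 2(268) − 2(57) = 422
  D: 0 + 1(57) = 57
Total out = 684.5 kmol; y_D = 57 / 684.5 = 0.08327.

0.0833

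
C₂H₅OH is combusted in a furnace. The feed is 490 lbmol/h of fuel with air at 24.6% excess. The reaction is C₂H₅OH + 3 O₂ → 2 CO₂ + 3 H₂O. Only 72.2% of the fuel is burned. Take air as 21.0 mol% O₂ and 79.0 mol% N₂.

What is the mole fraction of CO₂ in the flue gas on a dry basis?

0.0832

Stoichiometric O₂ = 3 × 490 = 1470 lbmol/h; O₂ fed = 1470 × 1.246 = 1832 lbmol/h.
N₂ fed = 1832 × 79/21 = 6890 lbmol/h.
Fuel reacted = 0.722 × 490 → ξ = 353.8 lbmol/h.
Outlet (n = n₀ + ν ξ):
  C₂H₅OH: 490 − 1(353.8) = 136.2
  O₂: 1832 − 3(353.8) = 770.3
  N₂: 6890 (inert)
  CO₂: 0 + 2(353.8) = 707.6
  H₂O: 0 + 3(353.8) = 1061
Dry total = 8504 lbmol/h; y_CO₂ (dry) = 707.6 / 8504 = 0.0832.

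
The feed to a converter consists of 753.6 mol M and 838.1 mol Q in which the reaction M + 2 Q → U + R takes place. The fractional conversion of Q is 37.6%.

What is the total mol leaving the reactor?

Q reacted = 0.376 × 838.1 = 315.1 mol; ν_Q = −2, so ξ = 315.1/2 = 157.6 mol.
Outlet amounts (n = n₀ + ν ξ):
  M: 753.6 − 1(157.6) = 596
  Q: 838.1 − 2(157.6) = 523
  U: 0 + 1(157.6) = 157.6
  R: 0 + 1(157.6) = 157.6
Total out = 596 + 523 + 157.6 + 157.6 = 1434 mol.

1430 mol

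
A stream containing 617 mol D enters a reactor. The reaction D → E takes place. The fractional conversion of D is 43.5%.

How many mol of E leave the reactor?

268 mol

D reacted = 0.435 × 617 = 268.4 mol; ν_D = −1, so ξ = 268.4/1 = 268.4 mol.
Outlet amounts (n = n₀ + ν ξ):
  D: 617 − 1(268.4) = 348.6
  E: 0 + 1(268.4) = 268.4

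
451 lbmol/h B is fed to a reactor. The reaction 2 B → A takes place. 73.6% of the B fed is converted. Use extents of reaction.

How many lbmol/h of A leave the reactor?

166 lbmol/h

B reacted = 0.736 × 451 = 331.9 lbmol/h; ν_B = −2, so ξ = 331.9/2 = 166 lbmol/h.
Outlet amounts (n = n₀ + ν ξ):
  B: 451 − 2(166) = 119.1
  A: 0 + 1(166) = 166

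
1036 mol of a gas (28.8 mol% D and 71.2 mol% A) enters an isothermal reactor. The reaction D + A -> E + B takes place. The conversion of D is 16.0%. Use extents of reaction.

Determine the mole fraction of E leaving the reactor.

D reacted = 0.16 × 298.4 = 47.74 mol; ν_D = −1, so ξ = 47.74/1 = 47.74 mol.
Outlet amounts (n = n₀ + ν ξ):
  D: 298.4 − 1(47.74) = 250.6
  A: 737.6 − 1(47.74) = 689.9
  E: 0 + 1(47.74) = 47.74
  B: 0 + 1(47.74) = 47.74
Total out = 1036 mol; y_E = 47.74 / 1036 = 0.04608.

0.0461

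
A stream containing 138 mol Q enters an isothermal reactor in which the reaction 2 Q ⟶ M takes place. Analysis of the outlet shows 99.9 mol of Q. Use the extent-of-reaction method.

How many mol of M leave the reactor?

For Q: n = n₀ − 2ξ → 99.9 = 138 − 2ξ, giving ξ = 19.05 mol.
Outlet amounts (n = n₀ + ν ξ):
  Q: 138 − 2(19.05) = 99.9
  M: 0 + 1(19.05) = 19.05

19 mol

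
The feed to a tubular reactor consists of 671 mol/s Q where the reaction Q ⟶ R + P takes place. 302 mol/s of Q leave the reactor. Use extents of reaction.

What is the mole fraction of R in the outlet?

For Q: n = n₀ − 1ξ → 302 = 671 − 1ξ, giving ξ = 369 mol/s.
Outlet amounts (n = n₀ + ν ξ):
  Q: 671 − 1(369) = 302
  R: 0 + 1(369) = 369
  P: 0 + 1(369) = 369
Total out = 1040 mol/s; y_R = 369 / 1040 = 0.3548.

0.355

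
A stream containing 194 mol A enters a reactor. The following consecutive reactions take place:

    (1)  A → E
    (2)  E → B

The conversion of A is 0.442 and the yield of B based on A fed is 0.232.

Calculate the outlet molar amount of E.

40.7 mol

Conversion of A: A consumed = 1ξ₁ = 0.442 × 194 → ξ₁ = 85.75 mol.
Yield of B: 1ξ₂ / 194 = 0.232 → ξ₂ = 45.01 mol.
Outlet amounts (n = n₀ + Σ ν·ξ):
  A: 194 − 1(85.75) = 108.3
  E: 0 + 1(85.75) − 1(45.01) = 40.74
  B: 0 + 1(45.01) = 45.01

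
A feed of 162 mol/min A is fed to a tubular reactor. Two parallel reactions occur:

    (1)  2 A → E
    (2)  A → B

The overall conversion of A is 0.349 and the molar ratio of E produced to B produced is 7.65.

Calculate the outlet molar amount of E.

Conversion of A: A consumed = 0.349 × 162 = 56.54 mol/min = 2ξ₁ + 1ξ₂.
Selectivity: 1ξ₁ / (1ξ₂) = 7.65 → ξ₁ = 7.65 ξ₂.
Substitute: (2·7.65 + 1) ξ₂ = 56.54 → ξ₂ = 3.469 mol/min, ξ₁ = 26.53 mol/min.
Outlet amounts (n = n₀ + Σ ν·ξ):
  A: 162 − 2(26.53) − 1(3.469) = 105.5
  E: 0 + 1(26.53) = 26.53
  B: 0 + 1(3.469) = 3.469

26.5 mol/min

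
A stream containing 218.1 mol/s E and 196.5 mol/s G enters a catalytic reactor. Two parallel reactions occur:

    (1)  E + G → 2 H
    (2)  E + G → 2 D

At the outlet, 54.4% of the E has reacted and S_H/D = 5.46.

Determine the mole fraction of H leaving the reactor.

0.484

Conversion of E: E consumed = 0.544 × 218.1 = 118.6 mol/s = 1ξ₁ + 1ξ₂.
Selectivity: 2ξ₁ / (2ξ₂) = 5.46 → ξ₁ = 5.46 ξ₂.
Substitute: (1·5.46 + 1) ξ₂ = 118.6 → ξ₂ = 18.37 mol/s, ξ₁ = 100.3 mol/s.
Outlet amounts (n = n₀ + Σ ν·ξ):
  E: 218.1 − 1(100.3) − 1(18.37) = 99.45
  G: 196.5 − 1(100.3) − 1(18.37) = 77.85
  H: 0 + 2(100.3) = 200.6
  D: 0 + 2(18.37) = 36.73
Total out = 414.6 mol/s; y_H = 200.6 / 414.6 = 0.4837.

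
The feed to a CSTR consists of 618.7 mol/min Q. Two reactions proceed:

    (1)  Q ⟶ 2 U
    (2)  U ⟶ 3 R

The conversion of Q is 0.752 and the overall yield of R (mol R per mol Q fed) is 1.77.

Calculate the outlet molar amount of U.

Conversion of Q: Q consumed = 1ξ₁ = 0.752 × 618.7 → ξ₁ = 465.3 mol/min.
Yield of R: 3ξ₂ / 618.7 = 1.77 → ξ₂ = 365 mol/min.
Outlet amounts (n = n₀ + Σ ν·ξ):
  Q: 618.7 − 1(465.3) = 153.4
  U: 0 + 2(465.3) − 1(365) = 565.5
  R: 0 + 3(365) = 1095

565 mol/min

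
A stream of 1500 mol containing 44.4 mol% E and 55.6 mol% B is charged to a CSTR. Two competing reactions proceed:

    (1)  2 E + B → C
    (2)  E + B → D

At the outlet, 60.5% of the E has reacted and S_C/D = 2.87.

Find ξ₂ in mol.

Conversion of E: E consumed = 0.605 × 666 = 402.9 mol = 2ξ₁ + 1ξ₂.
Selectivity: 1ξ₁ / (1ξ₂) = 2.87 → ξ₁ = 2.87 ξ₂.
Substitute: (2·2.87 + 1) ξ₂ = 402.9 → ξ₂ = 59.78 mol, ξ₁ = 171.6 mol.
Outlet amounts (n = n₀ + Σ ν·ξ):
  E: 666 − 2(171.6) − 1(59.78) = 263.1
  B: 834 − 1(171.6) − 1(59.78) = 602.6
  C: 0 + 1(171.6) = 171.6
  D: 0 + 1(59.78) = 59.78

ξ₂ = 59.8 mol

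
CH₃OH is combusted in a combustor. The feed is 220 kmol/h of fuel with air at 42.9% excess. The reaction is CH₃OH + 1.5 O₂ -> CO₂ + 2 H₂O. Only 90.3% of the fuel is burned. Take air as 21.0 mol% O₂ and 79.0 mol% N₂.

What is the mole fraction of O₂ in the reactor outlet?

Stoichiometric O₂ = 1.5 × 220 = 330 kmol/h; O₂ fed = 330 × 1.429 = 471.6 kmol/h.
N₂ fed = 471.6 × 79/21 = 1774 kmol/h.
Fuel reacted = 0.903 × 220 → ξ = 198.7 kmol/h.
Outlet (n = n₀ + ν ξ):
  CH₃OH: 220 − 1(198.7) = 21.34
  O₂: 471.6 − 1.5(198.7) = 173.6
  N₂: 1774 (inert)
  CO₂: 0 + 1(198.7) = 198.7
  H₂O: 0 + 2(198.7) = 397.3
Total out = 2565 kmol/h; y_O₂ = 173.6 / 2565 = 0.06768.

0.0677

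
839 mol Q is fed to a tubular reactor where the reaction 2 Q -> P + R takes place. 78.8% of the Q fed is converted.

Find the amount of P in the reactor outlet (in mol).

331 mol

Q reacted = 0.788 × 839 = 661.1 mol; ν_Q = −2, so ξ = 661.1/2 = 330.6 mol.
Outlet amounts (n = n₀ + ν ξ):
  Q: 839 − 2(330.6) = 177.9
  P: 0 + 1(330.6) = 330.6
  R: 0 + 1(330.6) = 330.6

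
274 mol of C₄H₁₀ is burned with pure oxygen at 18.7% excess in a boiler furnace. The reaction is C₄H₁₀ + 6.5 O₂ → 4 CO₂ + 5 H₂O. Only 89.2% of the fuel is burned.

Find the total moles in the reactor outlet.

Stoichiometric O₂ = 6.5 × 274 = 1781 mol; O₂ fed = 1781 × 1.187 = 2114 mol.
Fuel reacted = 0.892 × 274 → ξ = 244.4 mol.
Outlet (n = n₀ + ν ξ):
  C₄H₁₀: 274 − 1(244.4) = 29.59
  O₂: 2114 − 6.5(244.4) = 525.4
  CO₂: 0 + 4(244.4) = 977.6
  H₂O: 0 + 5(244.4) = 1222
Total out = 29.59 + 525.4 + 977.6 + 1222 = 2755 mol.

2750 mol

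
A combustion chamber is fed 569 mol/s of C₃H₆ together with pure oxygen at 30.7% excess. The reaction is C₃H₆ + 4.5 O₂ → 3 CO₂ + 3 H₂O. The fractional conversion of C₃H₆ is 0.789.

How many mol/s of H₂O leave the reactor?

Stoichiometric O₂ = 4.5 × 569 = 2560 mol/s; O₂ fed = 2560 × 1.307 = 3347 mol/s.
Fuel reacted = 0.789 × 569 → ξ = 448.9 mol/s.
Outlet (n = n₀ + ν ξ):
  C₃H₆: 569 − 1(448.9) = 120.1
  O₂: 3347 − 4.5(448.9) = 1326
  CO₂: 0 + 3(448.9) = 1347
  H₂O: 0 + 3(448.9) = 1347

1350 mol/s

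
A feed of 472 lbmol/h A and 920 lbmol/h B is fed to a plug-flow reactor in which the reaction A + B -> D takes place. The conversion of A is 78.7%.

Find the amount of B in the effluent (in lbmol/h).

549 lbmol/h

A reacted = 0.787 × 472 = 371.5 lbmol/h; ν_A = −1, so ξ = 371.5/1 = 371.5 lbmol/h.
Outlet amounts (n = n₀ + ν ξ):
  A: 472 − 1(371.5) = 100.5
  B: 920 − 1(371.5) = 548.5
  D: 0 + 1(371.5) = 371.5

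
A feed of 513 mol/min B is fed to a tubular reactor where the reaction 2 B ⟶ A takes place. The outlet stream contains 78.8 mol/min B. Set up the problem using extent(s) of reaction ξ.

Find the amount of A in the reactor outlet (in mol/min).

For B: n = n₀ − 2ξ → 78.8 = 513 − 2ξ, giving ξ = 217.1 mol/min.
Outlet amounts (n = n₀ + ν ξ):
  B: 513 − 2(217.1) = 78.8
  A: 0 + 1(217.1) = 217.1

217 mol/min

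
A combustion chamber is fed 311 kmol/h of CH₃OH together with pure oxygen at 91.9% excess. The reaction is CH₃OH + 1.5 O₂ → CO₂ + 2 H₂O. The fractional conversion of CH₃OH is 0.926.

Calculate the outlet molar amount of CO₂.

Stoichiometric O₂ = 1.5 × 311 = 466.5 kmol/h; O₂ fed = 466.5 × 1.919 = 895.2 kmol/h.
Fuel reacted = 0.926 × 311 → ξ = 288 kmol/h.
Outlet (n = n₀ + ν ξ):
  CH₃OH: 311 − 1(288) = 23.01
  O₂: 895.2 − 1.5(288) = 463.2
  CO₂: 0 + 1(288) = 288
  H₂O: 0 + 2(288) = 576

288 kmol/h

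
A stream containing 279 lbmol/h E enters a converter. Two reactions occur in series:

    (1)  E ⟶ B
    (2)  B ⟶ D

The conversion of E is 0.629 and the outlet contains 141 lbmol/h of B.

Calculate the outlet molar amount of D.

34.5 lbmol/h

Conversion of E: E consumed = 1ξ₁ = 0.629 × 279 → ξ₁ = 175.5 lbmol/h.
B balance: n_B = 0 + 1ξ₁ − 1ξ₂ = 141 → ξ₂ = (1·175.5 − 141)/1 = 34.49 lbmol/h.
Outlet amounts (n = n₀ + Σ ν·ξ):
  E: 279 − 1(175.5) = 103.5
  B: 0 + 1(175.5) − 1(34.49) = 141
  D: 0 + 1(34.49) = 34.49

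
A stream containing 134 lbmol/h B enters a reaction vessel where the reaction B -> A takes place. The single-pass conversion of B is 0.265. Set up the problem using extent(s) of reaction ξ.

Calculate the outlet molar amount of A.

B reacted = 0.265 × 134 = 35.51 lbmol/h; ν_B = −1, so ξ = 35.51/1 = 35.51 lbmol/h.
Outlet amounts (n = n₀ + ν ξ):
  B: 134 − 1(35.51) = 98.49
  A: 0 + 1(35.51) = 35.51

35.5 lbmol/h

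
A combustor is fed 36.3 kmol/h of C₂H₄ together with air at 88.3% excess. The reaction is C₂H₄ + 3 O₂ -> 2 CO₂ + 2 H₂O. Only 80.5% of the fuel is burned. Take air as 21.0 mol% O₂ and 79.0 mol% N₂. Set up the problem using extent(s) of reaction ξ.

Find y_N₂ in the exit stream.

0.762

Stoichiometric O₂ = 3 × 36.3 = 108.9 kmol/h; O₂ fed = 108.9 × 1.883 = 205.1 kmol/h.
N₂ fed = 205.1 × 79/21 = 771.4 kmol/h.
Fuel reacted = 0.805 × 36.3 → ξ = 29.22 kmol/h.
Outlet (n = n₀ + ν ξ):
  C₂H₄: 36.3 − 1(29.22) = 7.078
  O₂: 205.1 − 3(29.22) = 117.4
  N₂: 771.4 (inert)
  CO₂: 0 + 2(29.22) = 58.44
  H₂O: 0 + 2(29.22) = 58.44
Total out = 1013 kmol/h; y_N₂ = 771.4 / 1013 = 0.7617.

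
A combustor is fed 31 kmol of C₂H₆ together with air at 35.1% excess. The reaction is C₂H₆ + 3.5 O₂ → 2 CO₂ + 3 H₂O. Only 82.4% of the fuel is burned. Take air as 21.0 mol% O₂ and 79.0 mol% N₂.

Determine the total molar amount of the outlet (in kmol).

Stoichiometric O₂ = 3.5 × 31 = 108.5 kmol; O₂ fed = 108.5 × 1.351 = 146.6 kmol.
N₂ fed = 146.6 × 79/21 = 551.4 kmol.
Fuel reacted = 0.824 × 31 → ξ = 25.54 kmol.
Outlet (n = n₀ + ν ξ):
  C₂H₆: 31 − 1(25.54) = 5.456
  O₂: 146.6 − 3.5(25.54) = 57.18
  N₂: 551.4 (inert)
  CO₂: 0 + 2(25.54) = 51.09
  H₂O: 0 + 3(25.54) = 76.63
Total out = 5.456 + 57.18 + 551.4 + 51.09 + 76.63 = 741.8 kmol.

742 kmol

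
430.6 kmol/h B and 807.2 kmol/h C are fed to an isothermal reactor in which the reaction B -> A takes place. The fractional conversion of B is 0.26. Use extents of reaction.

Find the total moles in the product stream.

B reacted = 0.26 × 430.6 = 112 kmol/h; ν_B = −1, so ξ = 112/1 = 112 kmol/h.
Outlet amounts (n = n₀ + ν ξ):
  B: 430.6 − 1(112) = 318.6
  A: 0 + 1(112) = 112
  C: 807.2 (inert)
Total out = 318.6 + 112 + 807.2 = 1238 kmol/h.

1240 kmol/h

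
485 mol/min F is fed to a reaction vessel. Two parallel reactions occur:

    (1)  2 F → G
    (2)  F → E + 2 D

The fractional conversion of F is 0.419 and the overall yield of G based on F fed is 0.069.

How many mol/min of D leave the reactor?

273 mol/min

Yield of G: 1ξ₁ / 485 = 0.069 → ξ₁ = 33.47 mol/min.
Conversion of F: 2ξ₁ + 1ξ₂ = 0.419 × 485 = 203.2 → ξ₂ = 136.3 mol/min.
Outlet amounts (n = n₀ + Σ ν·ξ):
  F: 485 − 2(33.47) − 1(136.3) = 281.8
  G: 0 + 1(33.47) = 33.47
  E: 0 + 1(136.3) = 136.3
  D: 0 + 2(136.3) = 272.6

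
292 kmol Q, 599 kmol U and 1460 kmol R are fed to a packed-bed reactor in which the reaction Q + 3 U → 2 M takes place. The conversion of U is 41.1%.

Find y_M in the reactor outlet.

0.0751

U reacted = 0.411 × 599 = 246.2 kmol; ν_U = −3, so ξ = 246.2/3 = 82.06 kmol.
Outlet amounts (n = n₀ + ν ξ):
  Q: 292 − 1(82.06) = 209.9
  U: 599 − 3(82.06) = 352.8
  M: 0 + 2(82.06) = 164.1
  R: 1460 (inert)
Total out = 2187 kmol; y_M = 164.1 / 2187 = 0.07505.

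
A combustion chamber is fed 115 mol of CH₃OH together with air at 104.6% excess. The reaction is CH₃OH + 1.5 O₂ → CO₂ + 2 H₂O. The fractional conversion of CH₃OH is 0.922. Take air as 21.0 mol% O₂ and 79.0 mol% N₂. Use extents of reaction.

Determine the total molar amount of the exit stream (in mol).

Stoichiometric O₂ = 1.5 × 115 = 172.5 mol; O₂ fed = 172.5 × 2.046 = 352.9 mol.
N₂ fed = 352.9 × 79/21 = 1328 mol.
Fuel reacted = 0.922 × 115 → ξ = 106 mol.
Outlet (n = n₀ + ν ξ):
  CH₃OH: 115 − 1(106) = 8.97
  O₂: 352.9 − 1.5(106) = 193.9
  N₂: 1328 (inert)
  CO₂: 0 + 1(106) = 106
  H₂O: 0 + 2(106) = 212.1
Total out = 8.97 + 193.9 + 1328 + 106 + 212.1 = 1849 mol.

1850 mol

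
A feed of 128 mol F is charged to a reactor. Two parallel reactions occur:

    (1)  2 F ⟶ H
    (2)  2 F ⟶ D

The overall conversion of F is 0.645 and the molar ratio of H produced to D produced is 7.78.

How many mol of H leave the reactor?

36.6 mol

Conversion of F: F consumed = 0.645 × 128 = 82.56 mol = 2ξ₁ + 2ξ₂.
Selectivity: 1ξ₁ / (1ξ₂) = 7.78 → ξ₁ = 7.78 ξ₂.
Substitute: (2·7.78 + 2) ξ₂ = 82.56 → ξ₂ = 4.702 mol, ξ₁ = 36.58 mol.
Outlet amounts (n = n₀ + Σ ν·ξ):
  F: 128 − 2(36.58) − 2(4.702) = 45.44
  H: 0 + 1(36.58) = 36.58
  D: 0 + 1(4.702) = 4.702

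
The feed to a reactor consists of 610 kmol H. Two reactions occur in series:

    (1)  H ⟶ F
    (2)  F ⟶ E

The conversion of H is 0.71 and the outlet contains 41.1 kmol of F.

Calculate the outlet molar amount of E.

392 kmol

Conversion of H: H consumed = 1ξ₁ = 0.71 × 610 → ξ₁ = 433.1 kmol.
F balance: n_F = 0 + 1ξ₁ − 1ξ₂ = 41.1 → ξ₂ = (1·433.1 − 41.1)/1 = 392 kmol.
Outlet amounts (n = n₀ + Σ ν·ξ):
  H: 610 − 1(433.1) = 176.9
  F: 0 + 1(433.1) − 1(392) = 41.1
  E: 0 + 1(392) = 392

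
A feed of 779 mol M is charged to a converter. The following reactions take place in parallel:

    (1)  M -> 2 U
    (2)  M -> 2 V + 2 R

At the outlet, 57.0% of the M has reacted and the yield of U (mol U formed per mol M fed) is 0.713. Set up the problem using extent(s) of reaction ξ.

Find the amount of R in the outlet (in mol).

333 mol

Yield of U: 2ξ₁ / 779 = 0.713 → ξ₁ = 277.7 mol.
Conversion of M: 1ξ₁ + 1ξ₂ = 0.57 × 779 = 444 → ξ₂ = 166.3 mol.
Outlet amounts (n = n₀ + Σ ν·ξ):
  M: 779 − 1(277.7) − 1(166.3) = 335
  U: 0 + 2(277.7) = 555.4
  V: 0 + 2(166.3) = 332.6
  R: 0 + 2(166.3) = 332.6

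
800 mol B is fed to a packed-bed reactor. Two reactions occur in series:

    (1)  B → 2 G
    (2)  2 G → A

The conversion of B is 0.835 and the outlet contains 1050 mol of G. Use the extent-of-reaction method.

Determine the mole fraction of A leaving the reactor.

Conversion of B: B consumed = 1ξ₁ = 0.835 × 800 → ξ₁ = 668 mol.
G balance: n_G = 0 + 2ξ₁ − 2ξ₂ = 1050 → ξ₂ = (2·668 − 1050)/2 = 143 mol.
Outlet amounts (n = n₀ + Σ ν·ξ):
  B: 800 − 1(668) = 132
  G: 0 + 2(668) − 2(143) = 1050
  A: 0 + 1(143) = 143
Total out = 1325 mol; y_A = 143 / 1325 = 0.1079.

0.108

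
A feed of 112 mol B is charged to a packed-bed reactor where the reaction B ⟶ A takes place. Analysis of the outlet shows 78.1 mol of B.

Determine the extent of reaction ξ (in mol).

For B: n = n₀ − 1ξ → 78.1 = 112 − 1ξ, giving ξ = 33.9 mol.
Outlet amounts (n = n₀ + ν ξ):
  B: 112 − 1(33.9) = 78.1
  A: 0 + 1(33.9) = 33.9

ξ = 33.9 mol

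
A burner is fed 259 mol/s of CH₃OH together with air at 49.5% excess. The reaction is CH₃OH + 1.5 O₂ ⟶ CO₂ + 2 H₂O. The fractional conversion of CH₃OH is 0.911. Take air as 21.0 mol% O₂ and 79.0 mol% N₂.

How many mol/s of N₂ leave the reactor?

Stoichiometric O₂ = 1.5 × 259 = 388.5 mol/s; O₂ fed = 388.5 × 1.495 = 580.8 mol/s.
N₂ fed = 580.8 × 79/21 = 2185 mol/s.
Fuel reacted = 0.911 × 259 → ξ = 235.9 mol/s.
Outlet (n = n₀ + ν ξ):
  CH₃OH: 259 − 1(235.9) = 23.05
  O₂: 580.8 − 1.5(235.9) = 226.9
  N₂: 2185 (inert)
  CO₂: 0 + 1(235.9) = 235.9
  H₂O: 0 + 2(235.9) = 471.9

2180 mol/s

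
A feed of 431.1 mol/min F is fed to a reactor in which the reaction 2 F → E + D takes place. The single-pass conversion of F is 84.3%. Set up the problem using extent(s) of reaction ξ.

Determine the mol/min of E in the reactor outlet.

182 mol/min

F reacted = 0.843 × 431.1 = 363.4 mol/min; ν_F = −2, so ξ = 363.4/2 = 181.7 mol/min.
Outlet amounts (n = n₀ + ν ξ):
  F: 431.1 − 2(181.7) = 67.68
  E: 0 + 1(181.7) = 181.7
  D: 0 + 1(181.7) = 181.7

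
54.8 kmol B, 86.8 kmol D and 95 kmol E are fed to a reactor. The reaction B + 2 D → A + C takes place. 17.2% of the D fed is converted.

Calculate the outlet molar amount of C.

7.46 kmol

D reacted = 0.172 × 86.8 = 14.93 kmol; ν_D = −2, so ξ = 14.93/2 = 7.465 kmol.
Outlet amounts (n = n₀ + ν ξ):
  B: 54.8 − 1(7.465) = 47.34
  D: 86.8 − 2(7.465) = 71.87
  A: 0 + 1(7.465) = 7.465
  C: 0 + 1(7.465) = 7.465
  E: 95 (inert)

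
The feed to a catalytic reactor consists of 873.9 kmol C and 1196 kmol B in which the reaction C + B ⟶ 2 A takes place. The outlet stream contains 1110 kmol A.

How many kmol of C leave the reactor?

319 kmol

For A: n = n₀ + 2ξ → 1110 = 0 + 2ξ, giving ξ = 555 kmol.
Outlet amounts (n = n₀ + ν ξ):
  C: 873.9 − 1(555) = 318.9
  B: 1196 − 1(555) = 641
  A: 0 + 2(555) = 1110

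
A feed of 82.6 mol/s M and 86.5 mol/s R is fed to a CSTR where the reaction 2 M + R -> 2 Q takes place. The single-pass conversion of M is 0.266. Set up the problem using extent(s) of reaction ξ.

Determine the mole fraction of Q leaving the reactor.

M reacted = 0.266 × 82.6 = 21.97 mol/s; ν_M = −2, so ξ = 21.97/2 = 10.99 mol/s.
Outlet amounts (n = n₀ + ν ξ):
  M: 82.6 − 2(10.99) = 60.63
  R: 86.5 − 1(10.99) = 75.51
  Q: 0 + 2(10.99) = 21.97
Total out = 158.1 mol/s; y_Q = 21.97 / 158.1 = 0.139.

0.139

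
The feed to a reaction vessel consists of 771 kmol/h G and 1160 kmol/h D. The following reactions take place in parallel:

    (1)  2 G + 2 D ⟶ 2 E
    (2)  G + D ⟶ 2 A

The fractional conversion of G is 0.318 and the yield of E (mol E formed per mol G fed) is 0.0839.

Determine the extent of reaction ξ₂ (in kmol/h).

ξ₂ = 180 kmol/h

Yield of E: 2ξ₁ / 771 = 0.0839 → ξ₁ = 32.34 kmol/h.
Conversion of G: 2ξ₁ + 1ξ₂ = 0.318 × 771 = 245.2 → ξ₂ = 180.5 kmol/h.
Outlet amounts (n = n₀ + Σ ν·ξ):
  G: 771 − 2(32.34) − 1(180.5) = 525.8
  D: 1160 − 2(32.34) − 1(180.5) = 914.8
  E: 0 + 2(32.34) = 64.69
  A: 0 + 2(180.5) = 361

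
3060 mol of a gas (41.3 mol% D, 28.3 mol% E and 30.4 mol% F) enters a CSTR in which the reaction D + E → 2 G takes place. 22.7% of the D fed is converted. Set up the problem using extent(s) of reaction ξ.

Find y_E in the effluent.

D reacted = 0.227 × 1264 = 286.9 mol; ν_D = −1, so ξ = 286.9/1 = 286.9 mol.
Outlet amounts (n = n₀ + ν ξ):
  D: 1264 − 1(286.9) = 976.9
  E: 866 − 1(286.9) = 579.1
  G: 0 + 2(286.9) = 573.8
  F: 930.2 (inert)
Total out = 3060 mol; y_E = 579.1 / 3060 = 0.1892.

0.189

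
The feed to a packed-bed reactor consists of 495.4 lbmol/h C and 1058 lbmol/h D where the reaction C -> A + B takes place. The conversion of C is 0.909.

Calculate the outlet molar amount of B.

450 lbmol/h

C reacted = 0.909 × 495.4 = 450.3 lbmol/h; ν_C = −1, so ξ = 450.3/1 = 450.3 lbmol/h.
Outlet amounts (n = n₀ + ν ξ):
  C: 495.4 − 1(450.3) = 45.08
  A: 0 + 1(450.3) = 450.3
  B: 0 + 1(450.3) = 450.3
  D: 1058 (inert)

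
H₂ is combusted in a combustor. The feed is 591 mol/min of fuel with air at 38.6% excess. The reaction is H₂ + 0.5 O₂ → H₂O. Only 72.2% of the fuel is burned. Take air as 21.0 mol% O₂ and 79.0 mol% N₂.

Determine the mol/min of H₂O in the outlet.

427 mol/min

Stoichiometric O₂ = 0.5 × 591 = 295.5 mol/min; O₂ fed = 295.5 × 1.386 = 409.6 mol/min.
N₂ fed = 409.6 × 79/21 = 1541 mol/min.
Fuel reacted = 0.722 × 591 → ξ = 426.7 mol/min.
Outlet (n = n₀ + ν ξ):
  H₂: 591 − 1(426.7) = 164.3
  O₂: 409.6 − 0.5(426.7) = 196.2
  N₂: 1541 (inert)
  H₂O: 0 + 1(426.7) = 426.7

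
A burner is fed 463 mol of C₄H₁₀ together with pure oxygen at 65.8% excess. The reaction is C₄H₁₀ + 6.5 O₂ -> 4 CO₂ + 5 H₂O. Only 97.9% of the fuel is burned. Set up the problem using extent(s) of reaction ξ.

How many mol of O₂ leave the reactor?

Stoichiometric O₂ = 6.5 × 463 = 3010 mol; O₂ fed = 3010 × 1.658 = 4990 mol.
Fuel reacted = 0.979 × 463 → ξ = 453.3 mol.
Outlet (n = n₀ + ν ξ):
  C₄H₁₀: 463 − 1(453.3) = 9.723
  O₂: 4990 − 6.5(453.3) = 2043
  CO₂: 0 + 4(453.3) = 1813
  H₂O: 0 + 5(453.3) = 2266

2040 mol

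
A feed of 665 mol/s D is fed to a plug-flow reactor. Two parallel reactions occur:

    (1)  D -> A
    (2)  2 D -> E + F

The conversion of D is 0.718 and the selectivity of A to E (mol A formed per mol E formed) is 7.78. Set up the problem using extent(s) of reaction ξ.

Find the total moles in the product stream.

665 mol/s

Conversion of D: D consumed = 0.718 × 665 = 477.5 mol/s = 1ξ₁ + 2ξ₂.
Selectivity: 1ξ₁ / (1ξ₂) = 7.78 → ξ₁ = 7.78 ξ₂.
Substitute: (1·7.78 + 2) ξ₂ = 477.5 → ξ₂ = 48.82 mol/s, ξ₁ = 379.8 mol/s.
Outlet amounts (n = n₀ + Σ ν·ξ):
  D: 665 − 1(379.8) − 2(48.82) = 187.5
  A: 0 + 1(379.8) = 379.8
  E: 0 + 1(48.82) = 48.82
  F: 0 + 1(48.82) = 48.82
Total out = 187.5 + 379.8 + 48.82 + 48.82 = 665 mol/s.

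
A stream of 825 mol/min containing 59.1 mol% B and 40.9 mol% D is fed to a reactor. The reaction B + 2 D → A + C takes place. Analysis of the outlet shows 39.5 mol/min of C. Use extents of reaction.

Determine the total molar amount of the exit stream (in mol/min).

786 mol/min

For C: n = n₀ + 1ξ → 39.5 = 0 + 1ξ, giving ξ = 39.5 mol/min.
Outlet amounts (n = n₀ + ν ξ):
  B: 487.6 − 1(39.5) = 448.1
  D: 337.4 − 2(39.5) = 258.4
  A: 0 + 1(39.5) = 39.5
  C: 0 + 1(39.5) = 39.5
Total out = 448.1 + 258.4 + 39.5 + 39.5 = 785.5 mol/min.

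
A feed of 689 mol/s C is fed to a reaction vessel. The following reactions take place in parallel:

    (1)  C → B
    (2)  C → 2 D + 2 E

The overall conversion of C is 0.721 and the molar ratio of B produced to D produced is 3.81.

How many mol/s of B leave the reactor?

439 mol/s

Conversion of C: C consumed = 0.721 × 689 = 496.8 mol/s = 1ξ₁ + 1ξ₂.
Selectivity: 1ξ₁ / (2ξ₂) = 3.81 → ξ₁ = 7.62 ξ₂.
Substitute: (1·7.62 + 1) ξ₂ = 496.8 → ξ₂ = 57.63 mol/s, ξ₁ = 439.1 mol/s.
Outlet amounts (n = n₀ + Σ ν·ξ):
  C: 689 − 1(439.1) − 1(57.63) = 192.2
  B: 0 + 1(439.1) = 439.1
  D: 0 + 2(57.63) = 115.3
  E: 0 + 2(57.63) = 115.3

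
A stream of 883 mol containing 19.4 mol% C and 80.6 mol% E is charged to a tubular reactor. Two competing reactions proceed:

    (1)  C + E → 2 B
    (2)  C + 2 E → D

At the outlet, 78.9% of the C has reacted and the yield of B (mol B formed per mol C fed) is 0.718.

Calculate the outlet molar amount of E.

Yield of B: 2ξ₁ / 171.3 = 0.718 → ξ₁ = 61.5 mol.
Conversion of C: 1ξ₁ + 1ξ₂ = 0.789 × 171.3 = 135.2 → ξ₂ = 73.66 mol.
Outlet amounts (n = n₀ + Σ ν·ξ):
  C: 171.3 − 1(61.5) − 1(73.66) = 36.14
  E: 711.7 − 1(61.5) − 2(73.66) = 502.9
  B: 0 + 2(61.5) = 123
  D: 0 + 1(73.66) = 73.66

503 mol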